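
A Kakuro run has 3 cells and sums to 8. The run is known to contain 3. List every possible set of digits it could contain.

{1,3,4}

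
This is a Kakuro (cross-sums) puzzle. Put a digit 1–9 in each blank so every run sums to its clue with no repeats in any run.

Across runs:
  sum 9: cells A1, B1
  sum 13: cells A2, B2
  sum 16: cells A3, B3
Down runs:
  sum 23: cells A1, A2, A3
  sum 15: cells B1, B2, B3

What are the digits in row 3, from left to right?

9 7

16 in 2 cells must be {7,9}; 23 in 3 cells must be {6,8,9}.
The 16 across and the 23 down share only 9, so A3 = 9.
B3 = 16 − 9 = 7 completes the 16 across.
Nothing is forced directly, so branch on A1, whose candidates are 6 or 8. If A1 = 8: then B1 would have to be in {1} for the 9 across but in {2,3,5,6} for the 15 down — contradiction. So A1 = 6.
B1 = 9 − 6 = 3 completes the 9 across.
A2 = 23 − 15 = 8 completes the 23 down.
B2 = 13 − 8 = 5 completes the 13 across.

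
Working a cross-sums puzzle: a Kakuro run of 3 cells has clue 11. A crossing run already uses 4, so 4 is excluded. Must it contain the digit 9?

No

Counterexample: {1,2,8} sums to 11 under that restriction without using 9.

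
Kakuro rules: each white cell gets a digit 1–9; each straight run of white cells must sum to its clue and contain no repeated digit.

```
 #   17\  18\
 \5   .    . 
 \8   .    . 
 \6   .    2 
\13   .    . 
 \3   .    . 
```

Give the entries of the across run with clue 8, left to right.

3 in 2 cells must be {1,2}.
R3C1 = 6 − 2 = 4 completes the 6 across.
Given what's placed, R4C1 must be 7 to fit the 13 across and 17 down.
R4C2 = 13 − 7 = 6 completes the 13 across.
Given what's placed, R5C2 must be 1 to fit the 3 across and 18 down.
R1C2 = 4: the only remaining digit allowed by both the 5 across and the 18 down.
R2C2 = 18 − 13 = 5 completes the 18 down.
R5C1 = 3 − 1 = 2 completes the 3 across.
R1C1 = 5 − 4 = 1 completes the 5 across.
R2C1 = 8 − 5 = 3 completes the 8 across.

3 5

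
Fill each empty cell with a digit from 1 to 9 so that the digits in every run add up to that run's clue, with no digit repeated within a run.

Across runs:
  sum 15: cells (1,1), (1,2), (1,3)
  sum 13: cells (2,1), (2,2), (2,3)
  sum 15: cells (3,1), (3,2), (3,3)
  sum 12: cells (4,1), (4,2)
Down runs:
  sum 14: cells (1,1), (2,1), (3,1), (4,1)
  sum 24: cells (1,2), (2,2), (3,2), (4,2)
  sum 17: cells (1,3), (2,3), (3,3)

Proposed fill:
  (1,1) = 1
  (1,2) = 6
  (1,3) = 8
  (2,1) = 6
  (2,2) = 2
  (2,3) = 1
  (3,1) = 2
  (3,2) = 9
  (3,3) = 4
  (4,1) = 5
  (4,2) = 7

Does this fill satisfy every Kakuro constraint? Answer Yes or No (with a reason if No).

No — the across run (2,1)–(2,3) sums to 9, not 13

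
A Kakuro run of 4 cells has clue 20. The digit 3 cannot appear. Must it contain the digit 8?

Counterexample: {1,4,6,9} sums to 20 under that restriction without using 8.

No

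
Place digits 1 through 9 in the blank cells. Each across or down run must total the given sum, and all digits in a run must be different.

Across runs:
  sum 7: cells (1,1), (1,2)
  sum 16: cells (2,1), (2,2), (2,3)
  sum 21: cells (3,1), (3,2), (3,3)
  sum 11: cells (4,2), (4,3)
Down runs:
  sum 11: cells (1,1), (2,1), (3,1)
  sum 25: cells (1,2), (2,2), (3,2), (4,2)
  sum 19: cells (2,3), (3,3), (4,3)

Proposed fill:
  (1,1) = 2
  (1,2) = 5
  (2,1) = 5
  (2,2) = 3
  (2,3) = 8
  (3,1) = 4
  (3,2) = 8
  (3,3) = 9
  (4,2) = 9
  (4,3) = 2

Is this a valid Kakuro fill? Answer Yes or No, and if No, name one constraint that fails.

Yes

Across: 2+5=7; 5+3+8=16; 4+8+9=21; 9+2=11. Down: 2+5+4=11; 5+3+8+9=25; 8+9+2=19. No digit repeats within any run.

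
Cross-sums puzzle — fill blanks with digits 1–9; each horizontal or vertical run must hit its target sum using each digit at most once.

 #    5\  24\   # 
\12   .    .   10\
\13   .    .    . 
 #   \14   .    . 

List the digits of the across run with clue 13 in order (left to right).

24 in 3 cells must be {7,8,9}.
Nothing is forced directly, so branch on R3C2, whose candidates are 8 or 9. If R3C2 = 9: then R3C3 would have to be in {5} for the 14 across but in {1,2,3,4,6,7,8,9} for the 10 down — contradiction. So R3C2 = 8.
R3C3 = 14 − 8 = 6 completes the 14 across.
R2C3 = 10 − 6 = 4 completes the 10 down.
R2C2 = 7: the only remaining digit allowed by both the 13 across and the 24 down.
R1C2 = 24 − 15 = 9 completes the 24 down.
R2C1 = 13 − 11 = 2 completes the 13 across.
R1C1 = 12 − 9 = 3 completes the 12 across.

2 7 4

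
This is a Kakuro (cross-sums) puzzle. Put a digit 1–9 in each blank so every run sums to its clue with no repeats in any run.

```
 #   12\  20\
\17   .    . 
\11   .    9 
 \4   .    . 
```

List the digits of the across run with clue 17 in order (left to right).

9 8

17 in 2 cells must be {8,9}; 4 in 2 cells must be {1,3}.
R1C2 = 8: the only remaining digit allowed by both the 17 across and the 20 down.
R2C1 = 11 − 9 = 2 completes the 11 across.
R3C2 = 20 − 17 = 3 completes the 20 down.
R1C1 = 17 − 8 = 9 completes the 17 across.
R3C1 = 4 − 3 = 1 completes the 4 across.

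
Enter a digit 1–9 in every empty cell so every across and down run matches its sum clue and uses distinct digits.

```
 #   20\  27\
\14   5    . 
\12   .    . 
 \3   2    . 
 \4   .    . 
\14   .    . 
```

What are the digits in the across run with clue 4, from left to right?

3 in 2 cells must be {1,2}; 4 in 2 cells must be {1,3}.
R1C2 = 14 − 5 = 9 completes the 14 across.
R3C2 = 3 − 2 = 1 completes the 3 across.
Given what's placed, R4C2 must be 3 to fit the 4 across and 27 down.
R2C2 = 8: the only remaining digit allowed by both the 12 across and the 27 down.
R4C1 = 4 − 3 = 1 completes the 4 across.

1, 3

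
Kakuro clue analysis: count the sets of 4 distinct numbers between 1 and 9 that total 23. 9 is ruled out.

4 distinct digits from 1–9 sum between 10 and 30.
Dropping sets that contain 9.
Enumerating: {2,6,7,8}, {3,5,7,8}, {4,5,6,8}.

3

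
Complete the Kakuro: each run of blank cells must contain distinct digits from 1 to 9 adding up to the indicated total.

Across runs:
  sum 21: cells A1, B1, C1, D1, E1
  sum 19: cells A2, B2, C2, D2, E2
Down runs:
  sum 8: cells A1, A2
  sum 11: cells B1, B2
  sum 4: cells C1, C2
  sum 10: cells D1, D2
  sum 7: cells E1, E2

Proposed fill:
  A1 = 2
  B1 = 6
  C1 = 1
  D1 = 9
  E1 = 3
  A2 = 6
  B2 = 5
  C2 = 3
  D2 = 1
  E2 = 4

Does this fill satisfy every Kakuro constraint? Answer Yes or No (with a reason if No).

Across: 2+6+1+9+3=21; 6+5+3+1+4=19. Down: 2+6=8; 6+5=11; 1+3=4; 9+1=10; 3+4=7. No digit repeats within any run.

Yes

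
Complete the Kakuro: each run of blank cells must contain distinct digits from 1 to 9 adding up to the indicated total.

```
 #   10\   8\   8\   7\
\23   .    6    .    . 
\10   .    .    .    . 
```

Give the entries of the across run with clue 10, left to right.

1 2 3 4

10 in 4 cells must be {1,2,3,4}.
R2C2 = 8 − 6 = 2 completes the 8 down.
No cell is forced outright now. R2C1 can only be 1 or 3 or 4 (the digits allowed by both its 10 across and its 10 down). If R2C1 = 3: that forces R1C1 = 7, R2C3 = 1, R2C4 = 4, after which R1C3 would have to be in {1,2,8,9} for the 23 across but in {7} for the 8 down — contradiction. If R2C1 = 4: then R1C1 would have to be in {1,2,3,4,5,7,8,9} for the 23 across but in {6} for the 10 down — contradiction. So R2C1 = 1.
R1C1 = 10 − 1 = 9 completes the 10 down.
R2C3 = 3: the only remaining digit allowed by both the 10 across and the 8 down.
R2C4 = 10 − 6 = 4 completes the 10 across.
R1C3 = 8 − 3 = 5 completes the 8 down.
R1C4 = 23 − 20 = 3 completes the 23 across.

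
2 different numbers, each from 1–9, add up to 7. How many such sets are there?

3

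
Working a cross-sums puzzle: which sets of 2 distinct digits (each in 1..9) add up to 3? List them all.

2 distinct digits from 1–9 sum between 3 and 17.
Only one set works: {1,2}.

{1,2}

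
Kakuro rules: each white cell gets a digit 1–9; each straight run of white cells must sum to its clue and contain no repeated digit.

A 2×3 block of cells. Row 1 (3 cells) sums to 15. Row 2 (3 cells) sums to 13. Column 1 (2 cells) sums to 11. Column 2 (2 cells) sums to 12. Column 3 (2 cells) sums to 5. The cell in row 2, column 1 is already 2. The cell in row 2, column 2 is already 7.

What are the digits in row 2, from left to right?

2, 7, 4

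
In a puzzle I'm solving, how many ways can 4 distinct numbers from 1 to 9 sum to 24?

8

4 distinct digits from 1–9 sum between 10 and 30.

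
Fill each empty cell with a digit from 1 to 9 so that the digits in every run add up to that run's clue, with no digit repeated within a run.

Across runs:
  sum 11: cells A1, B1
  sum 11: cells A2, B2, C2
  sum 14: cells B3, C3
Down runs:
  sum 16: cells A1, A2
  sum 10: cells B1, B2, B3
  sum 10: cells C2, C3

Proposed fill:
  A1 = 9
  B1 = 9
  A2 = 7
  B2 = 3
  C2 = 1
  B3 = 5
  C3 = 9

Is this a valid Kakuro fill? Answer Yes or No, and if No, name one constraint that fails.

No — the down run B1–B3 sums to 17, not 10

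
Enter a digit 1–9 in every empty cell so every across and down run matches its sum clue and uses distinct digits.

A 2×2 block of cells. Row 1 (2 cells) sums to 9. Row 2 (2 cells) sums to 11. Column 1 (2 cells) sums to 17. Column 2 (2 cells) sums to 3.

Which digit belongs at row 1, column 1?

8

17 in 2 cells must be {8,9}; 3 in 2 cells must be {1,2}.
The 9 across and the 17 down share only 8, so (1,1) = 8.
(1,2) = 9 − 8 = 1 completes the 9 across.
(2,1) = 17 − 8 = 9 completes the 17 down.
(2,2) = 11 − 9 = 2 completes the 11 across.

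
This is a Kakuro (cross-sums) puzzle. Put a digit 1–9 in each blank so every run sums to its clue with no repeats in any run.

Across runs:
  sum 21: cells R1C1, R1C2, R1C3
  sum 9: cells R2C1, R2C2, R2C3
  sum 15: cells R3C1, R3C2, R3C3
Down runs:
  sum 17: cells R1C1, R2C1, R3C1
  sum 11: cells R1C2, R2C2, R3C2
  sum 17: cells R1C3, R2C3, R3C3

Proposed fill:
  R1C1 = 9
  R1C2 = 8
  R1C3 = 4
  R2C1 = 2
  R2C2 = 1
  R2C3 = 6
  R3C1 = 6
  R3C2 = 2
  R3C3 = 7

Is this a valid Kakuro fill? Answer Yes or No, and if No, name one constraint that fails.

Yes

Across: 9+8+4=21; 2+1+6=9; 6+2+7=15. Down: 9+2+6=17; 8+1+2=11; 4+6+7=17. No digit repeats within any run.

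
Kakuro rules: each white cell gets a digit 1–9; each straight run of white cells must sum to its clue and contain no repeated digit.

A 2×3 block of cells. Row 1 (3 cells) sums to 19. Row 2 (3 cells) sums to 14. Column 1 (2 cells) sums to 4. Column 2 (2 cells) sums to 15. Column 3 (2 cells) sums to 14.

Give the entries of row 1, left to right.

4 in 2 cells must be {1,3}.
The 19 across and the 4 down share only 3, so (1,1) = 3.
Given what's placed, (1,3) must be 9 to fit the 19 across and 14 down.
(2,1) = 4 − 3 = 1 completes the 4 down.
(2,3) = 14 − 9 = 5 completes the 14 down.
(1,2) = 19 − 12 = 7 completes the 19 across.
(2,2) = 14 − 6 = 8 completes the 14 across.

3, 7, 9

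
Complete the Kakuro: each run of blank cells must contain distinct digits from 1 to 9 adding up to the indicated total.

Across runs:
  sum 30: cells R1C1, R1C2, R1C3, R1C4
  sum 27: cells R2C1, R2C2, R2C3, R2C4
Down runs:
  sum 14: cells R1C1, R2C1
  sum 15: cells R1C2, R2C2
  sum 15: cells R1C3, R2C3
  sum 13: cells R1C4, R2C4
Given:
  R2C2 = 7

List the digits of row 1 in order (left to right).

9, 8, 6, 7

30 in 4 cells must be {6,7,8,9}.
R1C2 = 15 − 7 = 8 completes the 15 down.
Nothing is forced directly, so branch on R1C1, whose candidates are 6 or 9. If R1C1 = 6: that forces R2C1 = 8, R2C3 = 9, after which R2C4 would have to be in {3} for the 27 across but in {4,5,6,7,8,9} for the 13 down — contradiction. So R1C1 = 9.
R2C1 = 14 − 9 = 5 completes the 14 down.
Nothing is forced directly, so branch on R2C3, whose candidates are 6 or 9. If R2C3 = 6: then R1C3 would have to be in {6,7} for the 30 across but in {9} for the 15 down — contradiction. So R2C3 = 9.
R1C3 = 15 − 9 = 6 completes the 15 down.
R1C4 = 30 − 23 = 7 completes the 30 across.
R2C4 = 27 − 21 = 6 completes the 27 across.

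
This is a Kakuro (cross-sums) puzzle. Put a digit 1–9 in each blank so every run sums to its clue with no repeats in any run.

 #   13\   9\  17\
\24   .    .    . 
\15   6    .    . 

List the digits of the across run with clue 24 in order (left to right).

7, 8, 9

24 in 3 cells must be {7,8,9}; 17 in 2 cells must be {8,9}.
R1C1 = 13 − 6 = 7 completes the 13 down.
Given what's placed, R1C2 must be 8 to fit the 24 across and 9 down.
R1C3 = 24 − 15 = 9 completes the 24 across.
R2C2 = 9 − 8 = 1 completes the 9 down.
R2C3 = 15 − 7 = 8 completes the 15 across.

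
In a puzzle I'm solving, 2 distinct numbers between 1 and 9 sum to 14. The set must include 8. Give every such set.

2 distinct digits from 1–9 sum between 3 and 17.
Keeping only sets containing 8.
Only one set works: {6,8}.

{6,8}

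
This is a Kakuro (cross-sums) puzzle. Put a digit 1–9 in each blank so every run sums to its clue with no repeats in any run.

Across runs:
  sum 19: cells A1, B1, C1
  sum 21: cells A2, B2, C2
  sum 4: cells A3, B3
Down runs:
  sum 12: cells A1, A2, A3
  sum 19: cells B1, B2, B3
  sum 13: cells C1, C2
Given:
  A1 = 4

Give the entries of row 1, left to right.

4 7 8

4 in 2 cells must be {1,3}.
Intersecting the 4 across with the 19 down forces B3 = 3.
A3 = 4 − 3 = 1 completes the 4 across.
A2 = 12 − 5 = 7 completes the 12 down.
Given what's placed, B2 must be 9 to fit the 21 across and 19 down.
C2 = 21 − 16 = 5 completes the 21 across.
B1 = 19 − 12 = 7 completes the 19 down.
C1 = 19 − 11 = 8 completes the 19 across.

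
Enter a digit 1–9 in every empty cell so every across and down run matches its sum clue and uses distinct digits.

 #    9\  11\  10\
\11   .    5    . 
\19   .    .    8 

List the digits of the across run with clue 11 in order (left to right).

R1C3 = 10 − 8 = 2 completes the 10 down.
R2C2 = 11 − 5 = 6 completes the 11 down.
R1C1 = 11 − 7 = 4 completes the 11 across.
R2C1 = 19 − 14 = 5 completes the 19 across.

4 5 2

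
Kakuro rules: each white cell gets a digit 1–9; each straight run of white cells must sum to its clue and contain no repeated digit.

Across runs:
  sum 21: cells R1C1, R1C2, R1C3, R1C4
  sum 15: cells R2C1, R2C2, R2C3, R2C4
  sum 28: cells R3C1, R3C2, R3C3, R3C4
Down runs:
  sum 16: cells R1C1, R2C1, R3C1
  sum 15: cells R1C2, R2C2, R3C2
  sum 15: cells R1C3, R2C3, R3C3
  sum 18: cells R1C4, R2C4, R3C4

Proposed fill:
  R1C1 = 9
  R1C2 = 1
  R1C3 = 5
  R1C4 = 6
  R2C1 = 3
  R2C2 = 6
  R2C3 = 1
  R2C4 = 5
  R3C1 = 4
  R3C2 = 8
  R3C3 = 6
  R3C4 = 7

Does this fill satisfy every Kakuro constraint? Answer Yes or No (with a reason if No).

No — the across run R3C1–R3C4 sums to 25, not 28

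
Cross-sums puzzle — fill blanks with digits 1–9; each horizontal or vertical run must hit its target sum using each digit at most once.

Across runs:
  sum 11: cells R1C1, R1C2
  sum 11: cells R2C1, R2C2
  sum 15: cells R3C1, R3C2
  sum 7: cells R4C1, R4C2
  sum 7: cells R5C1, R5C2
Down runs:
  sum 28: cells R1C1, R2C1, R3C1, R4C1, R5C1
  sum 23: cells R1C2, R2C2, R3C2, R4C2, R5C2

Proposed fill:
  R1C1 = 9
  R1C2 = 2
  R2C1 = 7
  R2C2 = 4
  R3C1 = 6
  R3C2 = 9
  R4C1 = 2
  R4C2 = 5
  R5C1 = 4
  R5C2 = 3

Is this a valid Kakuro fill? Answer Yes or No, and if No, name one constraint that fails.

Across: 9+2=11; 7+4=11; 6+9=15; 2+5=7; 4+3=7. Down: 9+7+6+2+4=28; 2+4+9+5+3=23. No digit repeats within any run.

Yes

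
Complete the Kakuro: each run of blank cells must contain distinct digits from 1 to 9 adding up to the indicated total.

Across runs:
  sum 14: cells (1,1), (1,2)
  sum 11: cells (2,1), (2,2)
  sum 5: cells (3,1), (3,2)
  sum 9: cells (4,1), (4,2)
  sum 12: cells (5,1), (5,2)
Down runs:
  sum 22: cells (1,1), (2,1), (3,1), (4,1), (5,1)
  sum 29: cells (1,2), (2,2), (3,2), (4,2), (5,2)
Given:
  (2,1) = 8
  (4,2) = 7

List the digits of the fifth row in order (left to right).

4 8

(2,2) = 11 − 8 = 3 completes the 11 across.
(4,1) = 9 − 7 = 2 completes the 9 across.
No cell is forced outright now. (1,1) can only be 5 or 6 (the digits allowed by both its 14 across and its 22 down). If (1,1) = 6: that forces (1,2) = 8, (3,1) = 1, after which (3,2) would have to be in {4} for the 5 across but in {2,5,6,9} for the 29 down — contradiction. So (1,1) = 5.
(1,2) = 14 − 5 = 9 completes the 14 across.
Nothing is forced directly, so branch on (5,2), whose candidates are 4 or 8. If (5,2) = 4: then (3,2) would have to be in {1,2,3,4} for the 5 across but in {6} for the 29 down — contradiction. So (5,2) = 8.
(3,2) = 29 − 27 = 2 completes the 29 down.
(5,1) = 12 − 8 = 4 completes the 12 across.
(3,1) = 5 − 2 = 3 completes the 5 across.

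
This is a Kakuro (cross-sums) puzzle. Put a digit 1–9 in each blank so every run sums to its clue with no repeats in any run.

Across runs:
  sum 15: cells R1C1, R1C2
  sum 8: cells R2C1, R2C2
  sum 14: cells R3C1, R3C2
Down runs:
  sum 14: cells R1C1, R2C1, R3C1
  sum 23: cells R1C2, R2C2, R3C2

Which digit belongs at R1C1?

23 in 3 cells must be {6,8,9}.
The 8 across and the 23 down share only 6, so R2C2 = 6.
R2C1 = 8 − 6 = 2 completes the 8 across.
Nothing is forced directly, so branch on R1C2, whose candidates are 8 or 9. If R1C2 = 9: then R1C1 would have to be in {6} for the 15 across but in {3,4,5,7,8,9} for the 14 down — contradiction. So R1C2 = 8.
R1C1 = 15 − 8 = 7 completes the 15 across.
R3C1 = 14 − 9 = 5 completes the 14 down.
R3C2 = 14 − 5 = 9 completes the 14 across.

7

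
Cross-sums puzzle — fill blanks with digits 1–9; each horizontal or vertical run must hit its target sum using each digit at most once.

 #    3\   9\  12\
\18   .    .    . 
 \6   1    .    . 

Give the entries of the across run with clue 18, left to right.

6 in 3 cells must be {1,2,3}; 3 in 2 cells must be {1,2}.
R1C1 = 3 − 1 = 2 completes the 3 down.
R1C2 = 7: the only remaining digit allowed by both the 18 across and the 9 down.
R1C3 = 18 − 9 = 9 completes the 18 across.
R2C2 = 9 − 7 = 2 completes the 9 down.
R2C3 = 6 − 3 = 3 completes the 6 across.

2, 7, 9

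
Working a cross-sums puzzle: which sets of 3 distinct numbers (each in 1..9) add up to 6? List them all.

3 distinct digits from 1–9 sum between 6 and 24.
Only one set works: {1,2,3}.

{1,2,3}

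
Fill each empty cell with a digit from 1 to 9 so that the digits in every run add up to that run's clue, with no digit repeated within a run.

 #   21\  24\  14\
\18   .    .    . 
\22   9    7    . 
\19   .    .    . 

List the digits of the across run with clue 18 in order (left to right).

24 in 3 cells must be {7,8,9}.
R2C3 = 22 − 16 = 6 completes the 22 across.
No cell is forced outright now. R3C3 can only be 3 or 5 or 7 (the digits allowed by both its 19 across and its 14 down). If R3C3 = 3: that forces R1C3 = 5, R3C1 = 7, R3C2 = 9, after which R1C1 would have to be in {4,6,7,9} for the 18 across but in {5} for the 21 down — contradiction. If R3C3 = 5: that forces R1C3 = 3, R3C1 = 8, after which R3C2 would have to be in {6} for the 19 across but in {8,9} for the 24 down — contradiction. So R3C3 = 7.
R1C3 = 14 − 13 = 1 completes the 14 down.
R1C1 = 8: the only remaining digit allowed by both the 18 across and the 21 down.
R1C2 = 18 − 9 = 9 completes the 18 across.
R3C1 = 21 − 17 = 4 completes the 21 down.
R3C2 = 19 − 11 = 8 completes the 19 across.

8, 9, 1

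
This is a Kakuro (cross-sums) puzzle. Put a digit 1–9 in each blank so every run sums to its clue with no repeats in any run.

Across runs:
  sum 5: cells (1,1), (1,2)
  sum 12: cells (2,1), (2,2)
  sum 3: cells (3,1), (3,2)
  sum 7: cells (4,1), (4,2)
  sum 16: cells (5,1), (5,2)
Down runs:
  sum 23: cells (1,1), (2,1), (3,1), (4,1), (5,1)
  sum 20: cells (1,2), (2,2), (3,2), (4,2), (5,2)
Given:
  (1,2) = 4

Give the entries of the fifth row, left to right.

3 in 2 cells must be {1,2}; 16 in 2 cells must be {7,9}.
(1,1) = 5 − 4 = 1 completes the 5 across.
Given what's placed, (3,1) must be 2 to fit the 3 across and 23 down.
(3,2) = 3 − 2 = 1 completes the 3 across.
(5,2) = 7: the only remaining digit allowed by both the 16 across and the 20 down.
(5,1) = 16 − 7 = 9 completes the 16 across.

9 7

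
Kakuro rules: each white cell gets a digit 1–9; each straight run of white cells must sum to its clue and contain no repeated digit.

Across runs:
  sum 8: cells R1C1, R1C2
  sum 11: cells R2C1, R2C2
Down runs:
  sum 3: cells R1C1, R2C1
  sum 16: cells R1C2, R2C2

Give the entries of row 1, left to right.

1, 7

3 in 2 cells must be {1,2}; 16 in 2 cells must be {7,9}.
The 8 across and the 16 down share only 7, so R1C2 = 7.
The 11 across and the 3 down share only 2, so R2C1 = 2.
R2C2 = 11 − 2 = 9 completes the 11 across.
R1C1 = 8 − 7 = 1 completes the 8 across.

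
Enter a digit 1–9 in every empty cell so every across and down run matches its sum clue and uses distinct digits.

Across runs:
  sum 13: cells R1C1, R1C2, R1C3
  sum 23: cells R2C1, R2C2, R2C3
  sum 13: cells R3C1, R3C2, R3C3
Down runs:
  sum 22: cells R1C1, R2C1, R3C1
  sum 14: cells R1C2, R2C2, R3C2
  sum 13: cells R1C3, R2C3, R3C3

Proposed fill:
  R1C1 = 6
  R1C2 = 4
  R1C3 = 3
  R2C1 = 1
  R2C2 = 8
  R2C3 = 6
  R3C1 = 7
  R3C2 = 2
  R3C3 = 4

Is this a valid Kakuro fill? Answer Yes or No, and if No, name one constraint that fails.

No — the down run R1C1–R3C1 sums to 14, not 22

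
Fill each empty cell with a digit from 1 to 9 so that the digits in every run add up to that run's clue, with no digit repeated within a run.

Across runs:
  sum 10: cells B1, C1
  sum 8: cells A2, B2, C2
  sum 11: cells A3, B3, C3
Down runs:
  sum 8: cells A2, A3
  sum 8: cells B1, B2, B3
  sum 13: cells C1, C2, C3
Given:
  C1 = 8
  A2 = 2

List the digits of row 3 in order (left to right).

6 1 4

B1 = 10 − 8 = 2 completes the 10 across.
Given what's placed, C2 must be 1 to fit the 8 across and 13 down.
A3 = 8 − 2 = 6 completes the 8 down.
B3 = 1: the only remaining digit allowed by both the 11 across and the 8 down.
C3 = 11 − 7 = 4 completes the 11 across.
B2 = 8 − 3 = 5 completes the 8 across.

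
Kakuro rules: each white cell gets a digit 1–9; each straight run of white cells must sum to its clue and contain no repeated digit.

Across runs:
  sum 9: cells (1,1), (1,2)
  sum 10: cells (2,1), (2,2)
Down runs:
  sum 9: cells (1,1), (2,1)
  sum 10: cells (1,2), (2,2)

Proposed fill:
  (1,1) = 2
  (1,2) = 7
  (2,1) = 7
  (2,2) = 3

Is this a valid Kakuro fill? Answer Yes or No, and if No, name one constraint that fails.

Yes

Across: 2+7=9; 7+3=10. Down: 2+7=9; 7+3=10. No digit repeats within any run.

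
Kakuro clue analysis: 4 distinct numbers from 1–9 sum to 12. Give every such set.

{1,2,3,6}; {1,2,4,5}

4 distinct digits from 1–9 sum between 10 and 30.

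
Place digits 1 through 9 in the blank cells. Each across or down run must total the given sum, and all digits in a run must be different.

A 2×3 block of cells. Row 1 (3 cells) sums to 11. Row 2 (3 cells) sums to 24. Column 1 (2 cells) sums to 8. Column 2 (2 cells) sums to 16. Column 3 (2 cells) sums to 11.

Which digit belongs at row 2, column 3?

8

24 in 3 cells must be {7,8,9}; 16 in 2 cells must be {7,9}.
The 11 across and the 16 down share only 7, so (1,2) = 7.
Given what's placed, (1,3) must be 3 to fit the 11 across and 11 down.
(2,1) = 7: only digit in both the 24-across and 8-down candidate sets.
(2,2) = 16 − 7 = 9 completes the 16 down.
(2,3) = 24 − 16 = 8 completes the 24 across.
(1,1) = 11 − 10 = 1 completes the 11 across.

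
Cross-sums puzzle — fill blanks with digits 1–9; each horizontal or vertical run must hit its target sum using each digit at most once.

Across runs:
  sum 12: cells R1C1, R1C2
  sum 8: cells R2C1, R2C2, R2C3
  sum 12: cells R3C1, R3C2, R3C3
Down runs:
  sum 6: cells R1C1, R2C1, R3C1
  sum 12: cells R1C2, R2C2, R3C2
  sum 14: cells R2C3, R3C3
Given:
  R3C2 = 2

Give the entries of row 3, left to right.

6 in 3 cells must be {1,2,3}.
Only 3 fits R1C1 under both its across sum 12 and down sum 6.
R1C2 = 12 − 3 = 9 completes the 12 across.
R2C2 = 12 − 11 = 1 completes the 12 down.
Given what's placed, R2C3 must be 5 to fit the 8 across and 14 down.
Given what's placed, R3C1 must be 1 to fit the 12 across and 6 down.
R3C3 = 12 − 3 = 9 completes the 12 across.
R2C1 = 8 − 6 = 2 completes the 8 across.

1, 2, 9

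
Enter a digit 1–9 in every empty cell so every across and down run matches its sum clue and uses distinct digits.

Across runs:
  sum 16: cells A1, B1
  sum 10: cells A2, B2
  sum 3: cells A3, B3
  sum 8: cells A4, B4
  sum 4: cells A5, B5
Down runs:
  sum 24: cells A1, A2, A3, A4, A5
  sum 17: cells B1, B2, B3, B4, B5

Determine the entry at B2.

16 in 2 cells must be {7,9}; 3 in 2 cells must be {1,2}; 4 in 2 cells must be {1,3}.
Only 7 fits B1 under both its across sum 16 and down sum 17.
A1 = 16 − 7 = 9 completes the 16 across.
Nothing is forced directly, so branch on A3, whose candidates are 1 or 2. If A3 = 2: that forces B3 = 1, B5 = 3, B4 = 2, A5 = 1, B2 = 4, after which A4 would have to be in {6} for the 8 across but in {4,5,7,8} for the 24 down — contradiction. So A3 = 1.
B3 = 3 − 1 = 2 completes the 3 across.
A5 = 3: the only remaining digit allowed by both the 4 across and the 24 down.
B5 = 4 − 3 = 1 completes the 4 across.
Given what's placed, B4 must be 3 to fit the 8 across and 17 down.
B2 = 17 − 13 = 4 completes the 17 down.

4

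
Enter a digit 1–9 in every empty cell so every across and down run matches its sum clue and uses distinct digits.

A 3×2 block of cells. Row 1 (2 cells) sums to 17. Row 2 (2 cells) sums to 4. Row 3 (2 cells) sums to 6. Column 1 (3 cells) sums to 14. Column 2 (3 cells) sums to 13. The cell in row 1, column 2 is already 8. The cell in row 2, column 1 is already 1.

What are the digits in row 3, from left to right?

4, 2

17 in 2 cells must be {8,9}; 4 in 2 cells must be {1,3}.
(1,1) = 17 − 8 = 9 completes the 17 across.
(2,2) = 4 − 1 = 3 completes the 4 across.
(3,1) = 14 − 10 = 4 completes the 14 down.
(3,2) = 6 − 4 = 2 completes the 6 across.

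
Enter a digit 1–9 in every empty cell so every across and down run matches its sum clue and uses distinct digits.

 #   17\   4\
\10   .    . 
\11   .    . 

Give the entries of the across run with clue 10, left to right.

17 in 2 cells must be {8,9}; 4 in 2 cells must be {1,3}.
The 11 across and the 4 down share only 3, so R2C2 = 3.
R1C2 = 4 − 3 = 1 completes the 4 down.
R2C1 = 11 − 3 = 8 completes the 11 across.
R1C1 = 10 − 1 = 9 completes the 10 across.

9, 1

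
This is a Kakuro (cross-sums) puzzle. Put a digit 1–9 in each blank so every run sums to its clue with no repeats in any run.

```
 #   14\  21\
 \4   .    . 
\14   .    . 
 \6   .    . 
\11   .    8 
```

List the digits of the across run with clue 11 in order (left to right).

3 8

4 in 2 cells must be {1,3}.
R4C1 = 11 − 8 = 3 completes the 11 across.
R1C1 = 1: the only remaining digit allowed by both the 4 across and the 14 down.
R1C2 = 4 − 1 = 3 completes the 4 across.
Nothing is forced directly, so branch on R2C1, whose candidates are 6 or 8. If R2C1 = 6: then R2C2 would have to be in {8} for the 14 across but in {1,4,6,9} for the 21 down — contradiction. So R2C1 = 8.
R2C2 = 14 − 8 = 6 completes the 14 across.
R3C1 = 14 − 12 = 2 completes the 14 down.
R3C2 = 6 − 2 = 4 completes the 6 across.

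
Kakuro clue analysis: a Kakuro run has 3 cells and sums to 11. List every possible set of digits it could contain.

{1,2,8}; {1,3,7}; {1,4,6}; {2,3,6}; {2,4,5}

3 distinct digits from 1–9 sum between 6 and 24.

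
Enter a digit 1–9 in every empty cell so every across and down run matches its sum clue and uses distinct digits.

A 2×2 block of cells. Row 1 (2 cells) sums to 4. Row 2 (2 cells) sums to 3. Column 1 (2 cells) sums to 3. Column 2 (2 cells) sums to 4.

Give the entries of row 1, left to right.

4 in 2 cells must be {1,3}; 3 in 2 cells must be {1,2}.
The 4 across and the 3 down share only 1, so (1,1) = 1.
(1,2) = 4 − 1 = 3 completes the 4 across.
(2,1) = 3 − 1 = 2 completes the 3 down.
(2,2) = 3 − 2 = 1 completes the 3 across.

1 3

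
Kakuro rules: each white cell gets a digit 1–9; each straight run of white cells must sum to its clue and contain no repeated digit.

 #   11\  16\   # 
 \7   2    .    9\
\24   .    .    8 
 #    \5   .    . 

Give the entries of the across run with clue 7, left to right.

2 5

24 in 3 cells must be {7,8,9}.
R1C2 = 7 − 2 = 5 completes the 7 across.
R2C1 = 11 − 2 = 9 completes the 11 down.
R2C2 = 24 − 17 = 7 completes the 24 across.
R3C2 = 16 − 12 = 4 completes the 16 down.
R3C3 = 5 − 4 = 1 completes the 5 across.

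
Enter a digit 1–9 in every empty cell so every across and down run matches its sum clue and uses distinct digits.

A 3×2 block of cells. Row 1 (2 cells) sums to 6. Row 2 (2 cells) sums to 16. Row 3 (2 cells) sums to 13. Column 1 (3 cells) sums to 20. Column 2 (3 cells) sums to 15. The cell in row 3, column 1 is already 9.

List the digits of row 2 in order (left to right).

16 in 2 cells must be {7,9}.
(2,1) = 7: the only remaining digit allowed by both the 16 across and the 20 down.
(2,2) = 16 − 7 = 9 completes the 16 across.
(3,2) = 13 − 9 = 4 completes the 13 across.
(1,1) = 20 − 16 = 4 completes the 20 down.
(1,2) = 6 − 4 = 2 completes the 6 across.

7 9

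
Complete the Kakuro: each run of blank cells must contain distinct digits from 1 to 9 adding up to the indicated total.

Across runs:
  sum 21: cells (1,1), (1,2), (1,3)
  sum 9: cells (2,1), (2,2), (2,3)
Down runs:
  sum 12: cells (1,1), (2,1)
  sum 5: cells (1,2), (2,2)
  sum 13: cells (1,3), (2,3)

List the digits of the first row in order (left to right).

9 4 8

The 21 across and the 5 down share only 4, so (1,2) = 4.
(2,2) = 5 − 4 = 1 completes the 5 down.
Nothing is forced directly, so branch on (2,1), whose candidates are 3 or 5. If (2,1) = 5: then (1,1) would have to be in {8,9} for the 21 across but in {7} for the 12 down — contradiction. So (2,1) = 3.
(1,1) = 12 − 3 = 9 completes the 12 down.
(1,3) = 21 − 13 = 8 completes the 21 across.
(2,3) = 9 − 4 = 5 completes the 9 across.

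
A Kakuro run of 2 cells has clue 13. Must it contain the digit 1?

No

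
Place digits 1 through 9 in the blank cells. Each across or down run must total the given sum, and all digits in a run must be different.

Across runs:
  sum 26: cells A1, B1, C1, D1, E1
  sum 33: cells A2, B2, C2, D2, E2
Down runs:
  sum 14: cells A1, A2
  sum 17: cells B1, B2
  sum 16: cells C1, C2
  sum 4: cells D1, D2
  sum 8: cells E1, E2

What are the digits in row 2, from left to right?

17 in 2 cells must be {8,9}; 16 in 2 cells must be {7,9}; 4 in 2 cells must be {1,3}.
Only 3 fits D2 under both its across sum 33 and down sum 4.
D1 = 4 − 3 = 1 completes the 4 down.
Nothing is forced directly, so branch on E2, whose candidates are 6 or 7. If E2 = 7: then E1 would have to be in {2,3,4,5,6,7,8,9} for the 26 across but in {1} for the 8 down — contradiction. So E2 = 6.
E1 = 8 − 6 = 2 completes the 8 down.
C1 = 9: the only remaining digit allowed by both the 26 across and the 16 down.
C2 = 16 − 9 = 7 completes the 16 down.
Given what's placed, B1 must be 8 to fit the 26 across and 17 down.
B2 = 17 − 8 = 9 completes the 17 down.
A1 = 26 − 20 = 6 completes the 26 across.
A2 = 33 − 25 = 8 completes the 33 across.

8 9 7 3 6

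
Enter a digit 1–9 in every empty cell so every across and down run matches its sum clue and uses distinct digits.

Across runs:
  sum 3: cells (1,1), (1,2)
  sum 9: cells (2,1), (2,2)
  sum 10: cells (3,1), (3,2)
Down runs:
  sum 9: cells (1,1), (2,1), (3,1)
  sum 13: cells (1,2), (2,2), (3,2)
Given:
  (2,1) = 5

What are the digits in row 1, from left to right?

3 in 2 cells must be {1,2}.
Given what's placed, (1,1) must be 1 to fit the 3 across and 9 down.
(1,2) = 3 − 1 = 2 completes the 3 across.
(2,2) = 9 − 5 = 4 completes the 9 across.
(3,1) = 9 − 6 = 3 completes the 9 down.
(3,2) = 10 − 3 = 7 completes the 10 across.

1, 2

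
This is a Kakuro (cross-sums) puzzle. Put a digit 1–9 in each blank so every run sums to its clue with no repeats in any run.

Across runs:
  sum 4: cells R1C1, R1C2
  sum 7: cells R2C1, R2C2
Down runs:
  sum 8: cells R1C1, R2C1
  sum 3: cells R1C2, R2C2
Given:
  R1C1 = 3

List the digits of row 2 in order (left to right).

5 2

4 in 2 cells must be {1,3}; 3 in 2 cells must be {1,2}.
R1C2 = 4 − 3 = 1 completes the 4 across.
R2C1 = 8 − 3 = 5 completes the 8 down.
R2C2 = 7 − 5 = 2 completes the 7 across.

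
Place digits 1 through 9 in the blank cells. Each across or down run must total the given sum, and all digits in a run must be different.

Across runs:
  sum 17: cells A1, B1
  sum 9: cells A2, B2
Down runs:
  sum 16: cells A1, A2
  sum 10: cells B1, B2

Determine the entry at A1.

9

17 in 2 cells must be {8,9}; 16 in 2 cells must be {7,9}.
The 17 across and the 16 down share only 9, so A1 = 9.
B1 = 17 − 9 = 8 completes the 17 across.
A2 = 16 − 9 = 7 completes the 16 down.
B2 = 9 − 7 = 2 completes the 9 across.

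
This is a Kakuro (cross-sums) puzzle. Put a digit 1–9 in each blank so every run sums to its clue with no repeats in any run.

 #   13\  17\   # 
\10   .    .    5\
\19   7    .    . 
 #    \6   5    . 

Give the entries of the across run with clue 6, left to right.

5 1

R1C1 = 13 − 7 = 6 completes the 13 down.
R1C2 = 10 − 6 = 4 completes the 10 across.
R2C2 = 17 − 9 = 8 completes the 17 down.
R2C3 = 19 − 15 = 4 completes the 19 across.
R3C3 = 6 − 5 = 1 completes the 6 across.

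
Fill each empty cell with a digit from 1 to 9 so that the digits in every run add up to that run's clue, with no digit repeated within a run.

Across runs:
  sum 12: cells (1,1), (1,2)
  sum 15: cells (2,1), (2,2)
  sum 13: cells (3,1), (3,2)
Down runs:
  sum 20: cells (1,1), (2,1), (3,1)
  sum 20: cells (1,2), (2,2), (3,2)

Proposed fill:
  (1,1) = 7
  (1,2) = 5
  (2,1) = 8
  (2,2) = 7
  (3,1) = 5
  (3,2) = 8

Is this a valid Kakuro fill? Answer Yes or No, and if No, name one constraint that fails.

Yes

Across: 7+5=12; 8+7=15; 5+8=13. Down: 7+8+5=20; 5+7+8=20. No digit repeats within any run.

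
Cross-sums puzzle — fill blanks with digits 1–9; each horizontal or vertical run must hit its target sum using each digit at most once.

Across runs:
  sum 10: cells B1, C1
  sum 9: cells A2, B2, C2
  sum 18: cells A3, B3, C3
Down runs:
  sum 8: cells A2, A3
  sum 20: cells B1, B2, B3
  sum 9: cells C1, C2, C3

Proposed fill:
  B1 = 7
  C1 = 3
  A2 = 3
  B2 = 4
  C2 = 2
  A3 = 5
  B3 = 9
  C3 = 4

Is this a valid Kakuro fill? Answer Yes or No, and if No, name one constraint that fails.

Across: 7+3=10; 3+4+2=9; 5+9+4=18. Down: 3+5=8; 7+4+9=20; 3+2+4=9. No digit repeats within any run.

Yes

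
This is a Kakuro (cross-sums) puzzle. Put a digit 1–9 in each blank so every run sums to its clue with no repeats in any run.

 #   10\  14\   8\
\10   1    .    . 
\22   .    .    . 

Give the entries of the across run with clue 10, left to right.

1 6 3

R2C1 = 10 − 1 = 9 completes the 10 down.
Nothing is forced directly, so branch on R1C2, whose candidates are 5 or 6. If R1C2 = 5: then R1C3 would have to be in {4} for the 10 across but in {1,2,3,5,6,7} for the 8 down — contradiction. So R1C2 = 6.
R1C3 = 10 − 7 = 3 completes the 10 across.
R2C2 = 14 − 6 = 8 completes the 14 down.
R2C3 = 22 − 17 = 5 completes the 22 across.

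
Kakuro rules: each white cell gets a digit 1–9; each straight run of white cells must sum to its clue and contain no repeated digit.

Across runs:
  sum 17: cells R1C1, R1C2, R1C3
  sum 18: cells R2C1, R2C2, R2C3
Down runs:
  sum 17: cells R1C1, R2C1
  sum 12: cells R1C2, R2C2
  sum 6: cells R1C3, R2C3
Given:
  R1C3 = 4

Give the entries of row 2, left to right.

9, 7, 2

17 in 2 cells must be {8,9}.
R1C1 = 8: the only remaining digit allowed by both the 17 across and the 17 down.
R1C2 = 17 − 12 = 5 completes the 17 across.
R2C1 = 17 − 8 = 9 completes the 17 down.
R2C2 = 12 − 5 = 7 completes the 12 down.
R2C3 = 18 − 16 = 2 completes the 18 across.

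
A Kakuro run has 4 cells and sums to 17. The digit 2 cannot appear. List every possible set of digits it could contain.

4 distinct digits from 1–9 sum between 10 and 30.
Dropping sets that contain 2.

{1,3,4,9}; {1,3,5,8}; {1,3,6,7}; {1,4,5,7}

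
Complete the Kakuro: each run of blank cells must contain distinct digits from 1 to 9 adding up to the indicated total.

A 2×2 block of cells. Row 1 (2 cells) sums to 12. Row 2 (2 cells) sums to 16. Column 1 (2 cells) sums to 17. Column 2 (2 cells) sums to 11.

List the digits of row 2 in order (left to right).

16 in 2 cells must be {7,9}; 17 in 2 cells must be {8,9}.
The 16 across and the 17 down share only 9, so (2,1) = 9.
(2,2) = 16 − 9 = 7 completes the 16 across.
(1,1) = 17 − 9 = 8 completes the 17 down.
(1,2) = 12 − 8 = 4 completes the 12 across.

9 7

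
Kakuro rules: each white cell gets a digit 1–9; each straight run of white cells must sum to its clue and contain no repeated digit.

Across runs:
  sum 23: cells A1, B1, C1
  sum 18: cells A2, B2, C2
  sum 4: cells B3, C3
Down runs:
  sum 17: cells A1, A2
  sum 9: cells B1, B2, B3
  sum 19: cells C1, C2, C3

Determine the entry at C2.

7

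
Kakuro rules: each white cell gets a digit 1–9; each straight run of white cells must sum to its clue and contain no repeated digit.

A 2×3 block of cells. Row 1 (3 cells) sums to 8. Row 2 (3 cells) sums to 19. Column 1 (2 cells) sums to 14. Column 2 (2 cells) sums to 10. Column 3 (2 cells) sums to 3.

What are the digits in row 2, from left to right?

3 in 2 cells must be {1,2}.
The 8 across and the 14 down share only 5, so (1,1) = 5.
(2,1) = 14 − 5 = 9 completes the 14 down.
Given what's placed, (2,3) must be 2 to fit the 19 across and 3 down.
(1,3) = 3 − 2 = 1 completes the 3 down.
(2,2) = 19 − 11 = 8 completes the 19 across.
(1,2) = 8 − 6 = 2 completes the 8 across.

9, 8, 2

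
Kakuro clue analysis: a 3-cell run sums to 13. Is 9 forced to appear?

Counterexample: {1,4,8} sums to 13 without using 9.

No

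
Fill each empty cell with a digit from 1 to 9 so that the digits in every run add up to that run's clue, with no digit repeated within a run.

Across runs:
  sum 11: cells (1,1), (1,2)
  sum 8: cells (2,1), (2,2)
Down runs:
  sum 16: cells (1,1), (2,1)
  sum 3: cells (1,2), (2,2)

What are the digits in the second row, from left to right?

7 1

16 in 2 cells must be {7,9}; 3 in 2 cells must be {1,2}.
The 11 across and the 3 down share only 2, so (1,2) = 2.
The 8 across and the 16 down share only 7, so (2,1) = 7.
(2,2) = 8 − 7 = 1 completes the 8 across.
(1,1) = 11 − 2 = 9 completes the 11 across.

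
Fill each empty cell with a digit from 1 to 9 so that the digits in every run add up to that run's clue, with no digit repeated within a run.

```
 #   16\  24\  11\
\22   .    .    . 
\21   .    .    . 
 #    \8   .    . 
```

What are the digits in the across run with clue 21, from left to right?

9, 8, 4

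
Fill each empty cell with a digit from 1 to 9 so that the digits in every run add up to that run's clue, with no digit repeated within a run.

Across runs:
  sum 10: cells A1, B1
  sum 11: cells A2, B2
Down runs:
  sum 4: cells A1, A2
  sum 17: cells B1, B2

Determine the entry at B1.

4 in 2 cells must be {1,3}; 17 in 2 cells must be {8,9}.
The 11 across and the 4 down share only 3, so A2 = 3.
B2 = 11 − 3 = 8 completes the 11 across.
A1 = 4 − 3 = 1 completes the 4 down.
B1 = 10 − 1 = 9 completes the 10 across.

9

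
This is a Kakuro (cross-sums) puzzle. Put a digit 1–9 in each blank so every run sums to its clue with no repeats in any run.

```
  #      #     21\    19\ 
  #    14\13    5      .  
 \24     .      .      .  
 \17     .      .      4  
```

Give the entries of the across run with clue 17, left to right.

24 in 3 cells must be {7,8,9}.
R1C3 = 13 − 5 = 8 completes the 13 across.
R2C3 = 19 − 12 = 7 completes the 19 down.
R3C2 = 7: the only remaining digit allowed by both the 17 across and the 21 down.
R2C2 = 21 − 12 = 9 completes the 21 down.
R3C1 = 17 − 11 = 6 completes the 17 across.
R2C1 = 24 − 16 = 8 completes the 24 across.

6 7 4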